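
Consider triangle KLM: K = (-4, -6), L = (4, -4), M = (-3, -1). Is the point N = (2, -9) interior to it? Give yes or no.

no

Barycentric coordinates of N: (41/38, 33/38, -18/19).
The three coordinates are positive, positive, negative; a point is interior exactly when all three are positive.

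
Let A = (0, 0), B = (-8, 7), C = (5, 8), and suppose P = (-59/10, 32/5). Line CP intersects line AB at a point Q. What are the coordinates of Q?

(-64/9, 56/9)

Barycentric coordinates of P with respect to ABC: (1/10, 4/5, 1/10).
On side AB the C-coordinate is zero; dropping P's C-weight 1/10 and renormalizing the remaining 1/10 : 4/5 gives weights 1/9, 8/9 on A, B.
Q = (1/9)·(0, 0) + (8/9)·(-8, 7) = (-64/9, 56/9).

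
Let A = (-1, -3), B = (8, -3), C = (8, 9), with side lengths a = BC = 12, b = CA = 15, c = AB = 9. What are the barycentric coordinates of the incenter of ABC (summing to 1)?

The incenter has barycentric coordinates proportional to the opposite side lengths: (12 : 15 : 9).
Normalizing by 12+15+9 = 36 gives (1/3, 5/12, 1/4).

(1/3, 5/12, 1/4)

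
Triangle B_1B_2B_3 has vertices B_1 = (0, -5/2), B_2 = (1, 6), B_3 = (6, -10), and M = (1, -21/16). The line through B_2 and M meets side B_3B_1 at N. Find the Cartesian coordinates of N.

Barycentric coordinates of M with respect to B_1B_2B_3: (5/8, 1/4, 1/8).
On side B_3B_1 the B_2-coordinate is zero; dropping M's B_2-weight 1/4 and renormalizing the remaining 1/8 : 5/8 gives weights 1/6, 5/6 on B_3, B_1.
N = (1/6)·(6, -10) + (5/6)·(0, -5/2) = (1, -15/4).

(1, -15/4)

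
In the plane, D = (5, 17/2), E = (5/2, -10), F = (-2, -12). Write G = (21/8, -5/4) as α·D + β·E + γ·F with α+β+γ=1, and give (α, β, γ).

Signed area of the reference triangle: [DEF] = ½·(5·(-10−(-12)) + (5/2)·(-12−(17/2)) + (-2)·(17/2−(-10))) = ½·(10 − 205/4 − 37) = -313/8.
[GEF] = ½·((21/8)·(-10−(-12)) + (5/2)·(-12−(-5/4)) + (-2)·(-5/4−(-10))) = ½·(21/4 − 215/8 − 35/2) = -313/16, so the D-coordinate is (-313/16)/(-313/8) = 1/2.
[DGF] = ½·(5·(-5/4−(-12)) + (21/8)·(-12−(17/2)) + (-2)·(17/2−(-5/4))) = ½·(215/4 − 861/16 − 39/2) = -313/32, so the E-coordinate is 1/4.
[DEG] = ½·(5·(-10−(-5/4)) + (5/2)·(-5/4−(17/2)) + (21/8)·(17/2−(-10))) = ½·(-175/4 − 195/8 + 777/16) = -313/32, so the F-coordinate is 1/4.
Check: 1/2 + 1/4 + 1/4 = 1.

(1/2, 1/4, 1/4)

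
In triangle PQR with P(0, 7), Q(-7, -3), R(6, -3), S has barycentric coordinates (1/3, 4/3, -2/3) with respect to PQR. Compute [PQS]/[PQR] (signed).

The signed ratio [PQS]/[PQR] equals the barycentric coordinate of S at vertex R, which is -2/3.

-2/3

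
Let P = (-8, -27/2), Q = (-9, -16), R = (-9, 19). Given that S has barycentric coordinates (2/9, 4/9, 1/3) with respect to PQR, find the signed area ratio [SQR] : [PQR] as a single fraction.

The signed ratio [SQR]/[PQR] equals the barycentric coordinate of S at vertex P, which is 2/9.

2/9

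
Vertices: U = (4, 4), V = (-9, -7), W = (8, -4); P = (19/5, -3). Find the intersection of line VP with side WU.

(7, -2)

Barycentric coordinates of P with respect to UVW: (1/5, 1/5, 3/5).
On side WU the V-coordinate is zero; dropping P's V-weight 1/5 and renormalizing the remaining 3/5 : 1/5 gives weights 3/4, 1/4 on W, U.
Q = (3/4)·(8, -4) + (1/4)·(4, 4) = (7, -2).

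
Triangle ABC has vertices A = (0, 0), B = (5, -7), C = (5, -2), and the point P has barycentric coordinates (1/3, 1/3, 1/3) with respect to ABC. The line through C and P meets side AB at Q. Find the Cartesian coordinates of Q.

Line CP meets AB where the C-coordinate vanishes; zeroing P's C-weight and renormalizing leaves A, B-weights 1/3 : 1/3 → (1/2, 1/2).
So Q = (1/2)·A + (1/2)·B = (5/2, -7/2).

(5/2, -7/2)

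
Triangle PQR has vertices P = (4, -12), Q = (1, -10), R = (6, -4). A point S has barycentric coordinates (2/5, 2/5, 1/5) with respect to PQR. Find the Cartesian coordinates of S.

(16/5, -48/5)

S = (2/5)·P + (2/5)·Q + (1/5)·R.
x-coordinate: (2/5)·4 + (2/5)·1 + (1/5)·6 = 16/5.
y-coordinate: (2/5)·(-12) + (2/5)·(-10) + (1/5)·(-4) = -48/5.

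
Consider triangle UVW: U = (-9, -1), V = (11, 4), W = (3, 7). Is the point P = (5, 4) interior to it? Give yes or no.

yes

Barycentric coordinates of P: (9/50, 13/25, 3/10).
The three coordinates are positive, positive, positive; a point is interior exactly when all three are positive.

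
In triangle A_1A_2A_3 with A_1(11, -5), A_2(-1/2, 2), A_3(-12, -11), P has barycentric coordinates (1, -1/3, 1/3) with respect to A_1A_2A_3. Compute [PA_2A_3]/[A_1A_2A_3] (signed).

1

The signed ratio [PA_2A_3]/[A_1A_2A_3] equals the barycentric coordinate of P at vertex A_1, which is 1.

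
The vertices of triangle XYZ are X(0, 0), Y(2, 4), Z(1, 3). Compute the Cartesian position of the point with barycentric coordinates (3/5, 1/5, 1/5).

(3/5, 7/5)

W = (3/5)·X + (1/5)·Y + (1/5)·Z.
x-coordinate: (3/5)·0 + (1/5)·2 + (1/5)·1 = 3/5.
y-coordinate: (3/5)·0 + (1/5)·4 + (1/5)·3 = 7/5.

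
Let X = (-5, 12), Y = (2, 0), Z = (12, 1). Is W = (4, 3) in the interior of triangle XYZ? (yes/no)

yes

Barycentric coordinates of W: (28/127, 54/127, 45/127).
The three coordinates are positive, positive, positive; a point is interior exactly when all three are positive.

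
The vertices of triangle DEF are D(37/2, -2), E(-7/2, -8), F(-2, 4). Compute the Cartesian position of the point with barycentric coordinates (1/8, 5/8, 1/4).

G = (1/8)·D + (5/8)·E + (1/4)·F.
x-coordinate: (1/8)·(37/2) + (5/8)·(-7/2) + (1/4)·(-2) = -3/8.
y-coordinate: (1/8)·(-2) + (5/8)·(-8) + (1/4)·4 = -17/4.

(-3/8, -17/4)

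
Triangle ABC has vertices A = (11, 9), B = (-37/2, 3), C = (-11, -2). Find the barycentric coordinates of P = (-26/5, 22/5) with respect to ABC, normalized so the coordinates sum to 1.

(2/5, 2/5, 1/5)

Signed area of the reference triangle: [ABC] = ½·(11·(3−(-2)) + (-37/2)·(-2−9) + (-11)·(9−3)) = ½·(55 + 407/2 − 66) = 385/4.
[PBC] = ½·((-26/5)·(3−(-2)) + (-37/2)·(-2−(22/5)) + (-11)·(22/5−3)) = ½·(-26 + 592/5 − 77/5) = 77/2, so the A-coordinate is (77/2)/(385/4) = 2/5.
[APC] = ½·(11·(22/5−(-2)) + (-26/5)·(-2−9) + (-11)·(9−(22/5))) = ½·(352/5 + 286/5 − 253/5) = 77/2, so the B-coordinate is 2/5.
[ABP] = ½·(11·(3−(22/5)) + (-37/2)·(22/5−9) + (-26/5)·(9−3)) = ½·(-77/5 + 851/10 − 156/5) = 77/4, so the C-coordinate is 1/5.
Check: 2/5 + 2/5 + 1/5 = 1.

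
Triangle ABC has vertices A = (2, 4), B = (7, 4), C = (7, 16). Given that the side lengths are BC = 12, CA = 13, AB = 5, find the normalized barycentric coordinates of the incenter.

(2/5, 13/30, 1/6)

The incenter has barycentric coordinates proportional to the opposite side lengths: (12 : 13 : 5).
Normalizing by 12+13+5 = 30 gives (2/5, 13/30, 1/6).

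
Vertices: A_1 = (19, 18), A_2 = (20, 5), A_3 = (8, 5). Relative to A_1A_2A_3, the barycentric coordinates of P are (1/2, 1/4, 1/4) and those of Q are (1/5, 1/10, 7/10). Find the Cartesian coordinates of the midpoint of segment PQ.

(279/20, 191/20)

Barycentric coordinates of the midpoint are the average: (7/20, 7/40, 19/40).
Converting: (7/20)·A_1 + (7/40)·A_2 + (19/40)·A_3 = (279/20, 191/20).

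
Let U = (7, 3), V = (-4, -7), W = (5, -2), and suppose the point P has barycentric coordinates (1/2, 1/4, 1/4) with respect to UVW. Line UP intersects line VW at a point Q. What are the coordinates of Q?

Line UP meets VW where the U-coordinate vanishes; zeroing P's U-weight and renormalizing leaves V, W-weights 1/4 : 1/4 → (1/2, 1/2).
So Q = (1/2)·V + (1/2)·W = (1/2, -9/2).

(1/2, -9/2)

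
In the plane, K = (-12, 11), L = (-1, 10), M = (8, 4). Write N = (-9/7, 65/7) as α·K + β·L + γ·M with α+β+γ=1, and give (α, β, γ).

(1/7, 5/7, 1/7)

Signed area of the reference triangle: [KLM] = ½·((-12)·(10−4) + (-1)·(4−11) + 8·(11−10)) = ½·(-72 + 7 + 8) = -57/2.
[NLM] = ½·((-9/7)·(10−4) + (-1)·(4−(65/7)) + 8·(65/7−10)) = ½·(-54/7 + 37/7 − 40/7) = -57/14, so the K-coordinate is (-57/14)/(-57/2) = 1/7.
[KNM] = ½·((-12)·(65/7−4) + (-9/7)·(4−11) + 8·(11−(65/7))) = ½·(-444/7 + 9 + 96/7) = -285/14, so the L-coordinate is 5/7.
[KLN] = ½·((-12)·(10−(65/7)) + (-1)·(65/7−11) + (-9/7)·(11−10)) = ½·(-60/7 + 12/7 − 9/7) = -57/14, so the M-coordinate is 1/7.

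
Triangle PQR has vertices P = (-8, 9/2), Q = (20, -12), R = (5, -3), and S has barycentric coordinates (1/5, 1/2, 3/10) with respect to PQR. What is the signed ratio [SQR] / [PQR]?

1/5

The signed ratio [SQR]/[PQR] equals the barycentric coordinate of S at vertex P, which is 1/5.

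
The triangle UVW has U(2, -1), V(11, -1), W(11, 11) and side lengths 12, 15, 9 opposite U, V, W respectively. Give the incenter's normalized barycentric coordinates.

(1/3, 5/12, 1/4)

The incenter has barycentric coordinates proportional to the opposite side lengths: (12 : 15 : 9).
Normalizing by 12+15+9 = 36 gives (1/3, 5/12, 1/4).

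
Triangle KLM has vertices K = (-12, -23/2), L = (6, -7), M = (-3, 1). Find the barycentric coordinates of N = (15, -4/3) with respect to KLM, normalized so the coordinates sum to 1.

Signed area of the reference triangle: [KLM] = ½·((-12)·(-7−1) + 6·(1−(-23/2)) + (-3)·(-23/2−(-7))) = ½·(96 + 75 + 27/2) = 369/4.
[NLM] = ½·(15·(-7−1) + 6·(1−(-4/3)) + (-3)·(-4/3−(-7))) = ½·(-120 + 14 − 17) = -123/2, so the K-coordinate is (-123/2)/(369/4) = -2/3.
[KNM] = ½·((-12)·(-4/3−1) + 15·(1−(-23/2)) + (-3)·(-23/2−(-4/3))) = ½·(28 + 375/2 + 61/2) = 123, so the L-coordinate is 4/3.
[KLN] = ½·((-12)·(-7−(-4/3)) + 6·(-4/3−(-23/2)) + 15·(-23/2−(-7))) = ½·(68 + 61 − 135/2) = 123/4, so the M-coordinate is 1/3.

(-2/3, 4/3, 1/3)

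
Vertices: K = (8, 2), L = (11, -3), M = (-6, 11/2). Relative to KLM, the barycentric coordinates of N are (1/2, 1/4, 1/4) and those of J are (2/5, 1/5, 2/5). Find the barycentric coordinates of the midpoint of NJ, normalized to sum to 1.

(9/20, 9/40, 13/40)

Since both coordinate triples sum to 1, the midpoint's barycentrics are the componentwise average.
(1/2+2/5)/2 = 9/20; similarly 9/40 and 13/40.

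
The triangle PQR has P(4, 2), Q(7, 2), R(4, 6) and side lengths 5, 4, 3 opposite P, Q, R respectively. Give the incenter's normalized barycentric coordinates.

(5/12, 1/3, 1/4)

The incenter has barycentric coordinates proportional to the opposite side lengths: (5 : 4 : 3).
Normalizing by 5+4+3 = 12 gives (5/12, 1/3, 1/4).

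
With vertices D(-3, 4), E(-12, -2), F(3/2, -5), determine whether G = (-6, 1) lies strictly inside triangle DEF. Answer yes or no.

Barycentric coordinates of G: (13/24, 3/8, 1/12).
The three coordinates are positive, positive, positive; a point is interior exactly when all three are positive.

yes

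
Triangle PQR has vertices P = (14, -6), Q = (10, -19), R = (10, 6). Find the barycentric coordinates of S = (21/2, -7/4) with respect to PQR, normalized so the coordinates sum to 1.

(1/8, 1/4, 5/8)

Signed area of the reference triangle: [PQR] = ½·(14·(-19−6) + 10·(6−(-6)) + 10·(-6−(-19))) = ½·(-350 + 120 + 130) = -50.
[SQR] = ½·((21/2)·(-19−6) + 10·(6−(-7/4)) + 10·(-7/4−(-19))) = ½·(-525/2 + 155/2 + 345/2) = -25/4, so the P-coordinate is (-25/4)/(-50) = 1/8.
[PSR] = ½·(14·(-7/4−6) + (21/2)·(6−(-6)) + 10·(-6−(-7/4))) = ½·(-217/2 + 126 − 85/2) = -25/2, so the Q-coordinate is 1/4.
[PQS] = ½·(14·(-19−(-7/4)) + 10·(-7/4−(-6)) + (21/2)·(-6−(-19))) = ½·(-483/2 + 85/2 + 273/2) = -125/4, so the R-coordinate is 5/8.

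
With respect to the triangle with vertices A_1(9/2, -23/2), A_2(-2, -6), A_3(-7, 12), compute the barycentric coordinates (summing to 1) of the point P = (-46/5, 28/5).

(-4/5, 7/5, 2/5)

Signed area of the reference triangle: [A_1A_2A_3] = ½·((9/2)·(-6−12) + (-2)·(12−(-23/2)) + (-7)·(-23/2−(-6))) = ½·(-81 − 47 + 77/2) = -179/4.
[PA_2A_3] = ½·((-46/5)·(-6−12) + (-2)·(12−(28/5)) + (-7)·(28/5−(-6))) = ½·(828/5 − 64/5 − 406/5) = 179/5, so the A_1-coordinate is (179/5)/(-179/4) = -4/5.
[A_1PA_3] = ½·((9/2)·(28/5−12) + (-46/5)·(12−(-23/2)) + (-7)·(-23/2−(28/5))) = ½·(-144/5 − 1081/5 + 1197/10) = -1253/20, so the A_2-coordinate is 7/5.
[A_1A_2P] = ½·((9/2)·(-6−(28/5)) + (-2)·(28/5−(-23/2)) + (-46/5)·(-23/2−(-6))) = ½·(-261/5 − 171/5 + 253/5) = -179/10, so the A_3-coordinate is 2/5.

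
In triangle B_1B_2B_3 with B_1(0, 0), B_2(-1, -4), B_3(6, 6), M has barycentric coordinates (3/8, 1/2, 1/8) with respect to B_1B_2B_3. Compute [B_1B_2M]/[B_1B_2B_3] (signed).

The signed ratio [B_1B_2M]/[B_1B_2B_3] equals the barycentric coordinate of M at vertex B_3, which is 1/8.

1/8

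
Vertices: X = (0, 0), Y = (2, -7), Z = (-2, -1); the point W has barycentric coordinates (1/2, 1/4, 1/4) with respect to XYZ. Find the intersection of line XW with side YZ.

(0, -4)

Line XW meets YZ where the X-coordinate vanishes; zeroing W's X-weight and renormalizing leaves Y, Z-weights 1/4 : 1/4 → (1/2, 1/2).
So V = (1/2)·Y + (1/2)·Z = (0, -4).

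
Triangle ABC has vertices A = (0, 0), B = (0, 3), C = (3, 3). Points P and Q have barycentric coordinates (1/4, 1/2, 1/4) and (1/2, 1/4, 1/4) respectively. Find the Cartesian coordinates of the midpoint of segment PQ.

(3/4, 15/8)

Barycentric coordinates of the midpoint are the average: (3/8, 3/8, 1/4).
Converting: (3/8)·A + (3/8)·B + (1/4)·C = (3/4, 15/8).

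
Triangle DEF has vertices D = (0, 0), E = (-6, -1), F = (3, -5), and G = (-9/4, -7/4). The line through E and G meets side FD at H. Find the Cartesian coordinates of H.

Barycentric coordinates of G with respect to DEF: (1/4, 1/2, 1/4).
On side FD the E-coordinate is zero; dropping G's E-weight 1/2 and renormalizing the remaining 1/4 : 1/4 gives weights 1/2, 1/2 on F, D.
H = (1/2)·(3, -5) + (1/2)·(0, 0) = (3/2, -5/2).

(3/2, -5/2)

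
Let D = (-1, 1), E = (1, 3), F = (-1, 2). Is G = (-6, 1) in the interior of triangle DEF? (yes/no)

Barycentric coordinates of G: (-3/2, -5/2, 5).
The three coordinates are negative, negative, positive; a point is interior exactly when all three are positive.

no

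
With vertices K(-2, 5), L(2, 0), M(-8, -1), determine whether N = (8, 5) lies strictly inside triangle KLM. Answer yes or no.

Barycentric coordinates of N: (22/27, 10/9, -25/27).
The three coordinates are positive, positive, negative; a point is interior exactly when all three are positive.

no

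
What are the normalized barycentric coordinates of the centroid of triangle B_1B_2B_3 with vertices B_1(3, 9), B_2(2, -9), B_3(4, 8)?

The centroid is the average of the vertices, so each weight is 1/3.

(1/3, 1/3, 1/3)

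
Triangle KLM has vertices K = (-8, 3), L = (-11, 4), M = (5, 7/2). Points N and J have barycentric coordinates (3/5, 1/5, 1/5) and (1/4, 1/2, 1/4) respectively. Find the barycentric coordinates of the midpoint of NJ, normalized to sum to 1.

(17/40, 7/20, 9/40)

Since both coordinate triples sum to 1, the midpoint's barycentrics are the componentwise average.
(3/5+1/4)/2 = 17/40; similarly 7/20 and 9/40.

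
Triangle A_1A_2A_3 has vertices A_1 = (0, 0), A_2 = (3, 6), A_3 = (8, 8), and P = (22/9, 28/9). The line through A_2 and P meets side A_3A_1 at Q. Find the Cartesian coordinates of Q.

(16/7, 16/7)

Barycentric coordinates of P with respect to A_1A_2A_3: (5/9, 2/9, 2/9).
On side A_3A_1 the A_2-coordinate is zero; dropping P's A_2-weight 2/9 and renormalizing the remaining 2/9 : 5/9 gives weights 2/7, 5/7 on A_3, A_1.
Q = (2/7)·(8, 8) + (5/7)·(0, 0) = (16/7, 16/7).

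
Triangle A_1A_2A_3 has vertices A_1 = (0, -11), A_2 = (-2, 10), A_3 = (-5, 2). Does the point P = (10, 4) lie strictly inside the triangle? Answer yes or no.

no

Barycentric coordinates of P: (114/79, 205/79, -240/79).
The three coordinates are positive, positive, negative; a point is interior exactly when all three are positive.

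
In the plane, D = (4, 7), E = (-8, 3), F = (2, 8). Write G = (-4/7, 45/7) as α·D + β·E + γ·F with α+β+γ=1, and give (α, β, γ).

Signed area of the reference triangle: [DEF] = ½·(4·(3−8) + (-8)·(8−7) + 2·(7−3)) = ½·(-20 − 8 + 8) = -10.
[GEF] = ½·((-4/7)·(3−8) + (-8)·(8−(45/7)) + 2·(45/7−3)) = ½·(20/7 − 88/7 + 48/7) = -10/7, so the D-coordinate is (-10/7)/(-10) = 1/7.
[DGF] = ½·(4·(45/7−8) + (-4/7)·(8−7) + 2·(7−(45/7))) = ½·(-44/7 − 4/7 + 8/7) = -20/7, so the E-coordinate is 2/7.
[DEG] = ½·(4·(3−(45/7)) + (-8)·(45/7−7) + (-4/7)·(7−3)) = ½·(-96/7 + 32/7 − 16/7) = -40/7, so the F-coordinate is 4/7.
Check: 1/7 + 2/7 + 4/7 = 1.

(1/7, 2/7, 4/7)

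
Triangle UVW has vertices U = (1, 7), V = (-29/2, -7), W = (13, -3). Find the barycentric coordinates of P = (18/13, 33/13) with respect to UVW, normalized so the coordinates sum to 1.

(8/13, 2/13, 3/13)

Signed area of the reference triangle: [UVW] = ½·(1·(-7−(-3)) + (-29/2)·(-3−7) + 13·(7−(-7))) = ½·(-4 + 145 + 182) = 323/2.
[PVW] = ½·((18/13)·(-7−(-3)) + (-29/2)·(-3−(33/13)) + 13·(33/13−(-7))) = ½·(-72/13 + 1044/13 + 124) = 1292/13, so the U-coordinate is (1292/13)/(323/2) = 8/13.
[UPW] = ½·(1·(33/13−(-3)) + (18/13)·(-3−7) + 13·(7−(33/13))) = ½·(72/13 − 180/13 + 58) = 323/13, so the V-coordinate is 2/13.
[UVP] = ½·(1·(-7−(33/13)) + (-29/2)·(33/13−7) + (18/13)·(7−(-7))) = ½·(-124/13 + 841/13 + 252/13) = 969/26, so the W-coordinate is 3/13.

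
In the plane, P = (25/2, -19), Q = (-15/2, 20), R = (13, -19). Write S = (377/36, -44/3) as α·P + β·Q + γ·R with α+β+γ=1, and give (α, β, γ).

Signed area of the reference triangle: [PQR] = ½·((25/2)·(20−(-19)) + (-15/2)·(-19−(-19)) + 13·(-19−20)) = ½·(975/2 + 0 − 507) = -39/4.
[SQR] = ½·((377/36)·(20−(-19)) + (-15/2)·(-19−(-44/3)) + 13·(-44/3−20)) = ½·(4901/12 + 65/2 − 1352/3) = -39/8, so the P-coordinate is (-39/8)/(-39/4) = 1/2.
[PSR] = ½·((25/2)·(-44/3−(-19)) + (377/36)·(-19−(-19)) + 13·(-19−(-44/3))) = ½·(325/6 + 0 − 169/3) = -13/12, so the Q-coordinate is 1/9.
[PQS] = ½·((25/2)·(20−(-44/3)) + (-15/2)·(-44/3−(-19)) + (377/36)·(-19−20)) = ½·(1300/3 − 65/2 − 4901/12) = -91/24, so the R-coordinate is 7/18.
Check: 1/2 + 1/9 + 7/18 = 1.

(1/2, 1/9, 7/18)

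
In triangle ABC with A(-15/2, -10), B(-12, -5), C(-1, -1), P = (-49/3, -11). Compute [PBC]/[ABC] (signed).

2/3

[ABC] = ½·((-15/2)·(-5−(-1)) + (-12)·(-1−(-10)) + (-1)·(-10−(-5))) = ½·(30 − 108 + 5) = -73/2.
[PBC] = ½·((-49/3)·(-5−(-1)) + (-12)·(-1−(-11)) + (-1)·(-11−(-5))) = ½·(196/3 − 120 + 6) = -73/3, so the ratio is (-73/3)/(-73/2) = 2/3.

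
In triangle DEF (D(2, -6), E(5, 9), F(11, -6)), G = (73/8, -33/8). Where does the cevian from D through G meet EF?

(71/7, -27/7)

Barycentric coordinates of G with respect to DEF: (1/8, 1/8, 3/4).
On side EF the D-coordinate is zero; dropping G's D-weight 1/8 and renormalizing the remaining 1/8 : 3/4 gives weights 1/7, 6/7 on E, F.
H = (1/7)·(5, 9) + (6/7)·(11, -6) = (71/7, -27/7).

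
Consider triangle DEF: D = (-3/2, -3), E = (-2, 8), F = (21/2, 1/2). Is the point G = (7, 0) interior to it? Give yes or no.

Barycentric coordinates of G: (26/107, 5/107, 76/107).
The three coordinates are positive, positive, positive; a point is interior exactly when all three are positive.

yes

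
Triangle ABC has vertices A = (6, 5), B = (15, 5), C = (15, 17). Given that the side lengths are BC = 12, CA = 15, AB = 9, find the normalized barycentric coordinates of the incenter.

The incenter has barycentric coordinates proportional to the opposite side lengths: (12 : 15 : 9).
Normalizing by 12+15+9 = 36 gives (1/3, 5/12, 1/4).

(1/3, 5/12, 1/4)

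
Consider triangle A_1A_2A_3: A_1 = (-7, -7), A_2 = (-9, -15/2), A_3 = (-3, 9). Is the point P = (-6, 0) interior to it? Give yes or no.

Barycentric coordinates of P: (3/20, 2/5, 9/20).
The three coordinates are positive, positive, positive; a point is interior exactly when all three are positive.

yes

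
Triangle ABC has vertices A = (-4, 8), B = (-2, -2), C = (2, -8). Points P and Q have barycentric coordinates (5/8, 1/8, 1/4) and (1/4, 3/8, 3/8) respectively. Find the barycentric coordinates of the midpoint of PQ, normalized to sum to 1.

Since both coordinate triples sum to 1, the midpoint's barycentrics are the componentwise average.
(5/8+1/4)/2 = 7/16; similarly 1/4 and 5/16.

(7/16, 1/4, 5/16)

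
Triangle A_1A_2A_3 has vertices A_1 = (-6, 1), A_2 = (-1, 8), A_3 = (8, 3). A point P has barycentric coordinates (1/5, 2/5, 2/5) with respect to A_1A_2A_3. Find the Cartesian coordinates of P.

(8/5, 23/5)

P = (1/5)·A_1 + (2/5)·A_2 + (2/5)·A_3.
x-coordinate: (1/5)·(-6) + (2/5)·(-1) + (2/5)·8 = 8/5.
y-coordinate: (1/5)·1 + (2/5)·8 + (2/5)·3 = 23/5.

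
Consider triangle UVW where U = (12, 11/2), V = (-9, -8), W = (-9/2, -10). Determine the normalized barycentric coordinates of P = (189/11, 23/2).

Signed area of the reference triangle: [UVW] = ½·(12·(-8−(-10)) + (-9)·(-10−(11/2)) + (-9/2)·(11/2−(-8))) = ½·(24 + 279/2 − 243/4) = 411/8.
[PVW] = ½·((189/11)·(-8−(-10)) + (-9)·(-10−(23/2)) + (-9/2)·(23/2−(-8))) = ½·(378/11 + 387/2 − 351/4) = 6165/88, so the U-coordinate is (6165/88)/(411/8) = 15/11.
[UPW] = ½·(12·(23/2−(-10)) + (189/11)·(-10−(11/2)) + (-9/2)·(11/2−(23/2))) = ½·(258 − 5859/22 + 27) = 411/44, so the V-coordinate is 2/11.
[UVP] = ½·(12·(-8−(23/2)) + (-9)·(23/2−(11/2)) + (189/11)·(11/2−(-8))) = ½·(-234 − 54 + 5103/22) = -1233/44, so the W-coordinate is -6/11.

(15/11, 2/11, -6/11)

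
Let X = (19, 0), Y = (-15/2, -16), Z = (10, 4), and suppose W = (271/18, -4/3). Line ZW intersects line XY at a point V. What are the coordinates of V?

(251/16, -2)

Barycentric coordinates of W with respect to XYZ: (7/9, 1/9, 1/9).
On side XY the Z-coordinate is zero; dropping W's Z-weight 1/9 and renormalizing the remaining 7/9 : 1/9 gives weights 7/8, 1/8 on X, Y.
V = (7/8)·(19, 0) + (1/8)·(-15/2, -16) = (251/16, -2).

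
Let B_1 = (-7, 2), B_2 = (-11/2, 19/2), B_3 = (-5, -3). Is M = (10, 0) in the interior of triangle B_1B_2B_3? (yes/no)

no

Barycentric coordinates of M: (-42/5, 18/5, 29/5).
The three coordinates are negative, positive, positive; a point is interior exactly when all three are positive.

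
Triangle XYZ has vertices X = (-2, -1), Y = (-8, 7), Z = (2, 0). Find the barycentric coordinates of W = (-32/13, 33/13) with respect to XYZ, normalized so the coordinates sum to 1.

(2/13, 5/13, 6/13)

Signed area of the reference triangle: [XYZ] = ½·((-2)·(7−0) + (-8)·(0−(-1)) + 2·(-1−7)) = ½·(-14 − 8 − 16) = -19.
[WYZ] = ½·((-32/13)·(7−0) + (-8)·(0−(33/13)) + 2·(33/13−7)) = ½·(-224/13 + 264/13 − 116/13) = -38/13, so the X-coordinate is (-38/13)/(-19) = 2/13.
[XWZ] = ½·((-2)·(33/13−0) + (-32/13)·(0−(-1)) + 2·(-1−(33/13))) = ½·(-66/13 − 32/13 − 92/13) = -95/13, so the Y-coordinate is 5/13.
[XYW] = ½·((-2)·(7−(33/13)) + (-8)·(33/13−(-1)) + (-32/13)·(-1−7)) = ½·(-116/13 − 368/13 + 256/13) = -114/13, so the Z-coordinate is 6/13.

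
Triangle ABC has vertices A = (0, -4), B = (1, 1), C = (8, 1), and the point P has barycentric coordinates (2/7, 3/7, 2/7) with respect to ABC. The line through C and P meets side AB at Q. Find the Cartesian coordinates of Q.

Line CP meets AB where the C-coordinate vanishes; zeroing P's C-weight and renormalizing leaves A, B-weights 2/7 : 3/7 → (2/5, 3/5).
So Q = (2/5)·A + (3/5)·B = (3/5, -1).

(3/5, -1)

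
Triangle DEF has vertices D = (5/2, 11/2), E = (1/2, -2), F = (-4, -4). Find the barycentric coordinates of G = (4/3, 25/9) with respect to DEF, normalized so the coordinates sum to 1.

(2/3, 2/9, 1/9)

Signed area of the reference triangle: [DEF] = ½·((5/2)·(-2−(-4)) + (1/2)·(-4−(11/2)) + (-4)·(11/2−(-2))) = ½·(5 − 19/4 − 30) = -119/8.
[GEF] = ½·((4/3)·(-2−(-4)) + (1/2)·(-4−(25/9)) + (-4)·(25/9−(-2))) = ½·(8/3 − 61/18 − 172/9) = -119/12, so the D-coordinate is (-119/12)/(-119/8) = 2/3.
[DGF] = ½·((5/2)·(25/9−(-4)) + (4/3)·(-4−(11/2)) + (-4)·(11/2−(25/9))) = ½·(305/18 − 38/3 − 98/9) = -119/36, so the E-coordinate is 2/9.
[DEG] = ½·((5/2)·(-2−(25/9)) + (1/2)·(25/9−(11/2)) + (4/3)·(11/2−(-2))) = ½·(-215/18 − 49/36 + 10) = -119/72, so the F-coordinate is 1/9.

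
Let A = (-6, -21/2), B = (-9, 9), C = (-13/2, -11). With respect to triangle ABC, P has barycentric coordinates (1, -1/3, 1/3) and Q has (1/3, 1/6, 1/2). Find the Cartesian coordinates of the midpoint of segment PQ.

Barycentric coordinates of the midpoint are the average: (2/3, -1/12, 5/12).
Converting: (2/3)·A + (-1/12)·B + (5/12)·C = (-143/24, -37/3).

(-143/24, -37/3)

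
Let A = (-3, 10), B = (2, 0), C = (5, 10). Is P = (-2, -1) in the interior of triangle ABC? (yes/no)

Barycentric coordinates of P: (37/80, 11/10, -9/16).
The three coordinates are positive, positive, negative; a point is interior exactly when all three are positive.

no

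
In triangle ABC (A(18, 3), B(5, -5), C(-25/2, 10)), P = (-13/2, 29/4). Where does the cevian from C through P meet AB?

Barycentric coordinates of P with respect to ABC: (1/8, 1/8, 3/4).
On side AB the C-coordinate is zero; dropping P's C-weight 3/4 and renormalizing the remaining 1/8 : 1/8 gives weights 1/2, 1/2 on A, B.
Q = (1/2)·(18, 3) + (1/2)·(5, -5) = (23/2, -1).

(23/2, -1)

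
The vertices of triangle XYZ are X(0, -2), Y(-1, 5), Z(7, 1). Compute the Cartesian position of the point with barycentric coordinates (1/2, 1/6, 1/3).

(13/6, 1/6)

W = (1/2)·X + (1/6)·Y + (1/3)·Z.
x-coordinate: (1/2)·0 + (1/6)·(-1) + (1/3)·7 = 13/6.
y-coordinate: (1/2)·(-2) + (1/6)·5 + (1/3)·1 = 1/6.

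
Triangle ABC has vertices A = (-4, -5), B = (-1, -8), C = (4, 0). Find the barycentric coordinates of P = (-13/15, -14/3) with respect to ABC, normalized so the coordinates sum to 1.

Signed area of the reference triangle: [ABC] = ½·((-4)·(-8−0) + (-1)·(0−(-5)) + 4·(-5−(-8))) = ½·(32 − 5 + 12) = 39/2.
[PBC] = ½·((-13/15)·(-8−0) + (-1)·(0−(-14/3)) + 4·(-14/3−(-8))) = ½·(104/15 − 14/3 + 40/3) = 39/5, so the A-coordinate is (39/5)/(39/2) = 2/5.
[APC] = ½·((-4)·(-14/3−0) + (-13/15)·(0−(-5)) + 4·(-5−(-14/3))) = ½·(56/3 − 13/3 − 4/3) = 13/2, so the B-coordinate is 1/3.
[ABP] = ½·((-4)·(-8−(-14/3)) + (-1)·(-14/3−(-5)) + (-13/15)·(-5−(-8))) = ½·(40/3 − 1/3 − 13/5) = 26/5, so the C-coordinate is 4/15.
Check: 2/5 + 1/3 + 4/15 = 1.

(2/5, 1/3, 4/15)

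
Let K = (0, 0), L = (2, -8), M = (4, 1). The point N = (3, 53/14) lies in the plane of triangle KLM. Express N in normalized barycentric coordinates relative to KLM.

(3/7, -5/14, 13/14)

Signed area of the reference triangle: [KLM] = ½·(0·(-8−1) + 2·(1−0) + 4·(0−(-8))) = ½·(0 + 2 + 32) = 17.
[NLM] = ½·(3·(-8−1) + 2·(1−(53/14)) + 4·(53/14−(-8))) = ½·(-27 − 39/7 + 330/7) = 51/7, so the K-coordinate is (51/7)/17 = 3/7.
[KNM] = ½·(0·(53/14−1) + 3·(1−0) + 4·(0−(53/14))) = ½·(0 + 3 − 106/7) = -85/14, so the L-coordinate is -5/14.
[KLN] = ½·(0·(-8−(53/14)) + 2·(53/14−0) + 3·(0−(-8))) = ½·(0 + 53/7 + 24) = 221/14, so the M-coordinate is 13/14.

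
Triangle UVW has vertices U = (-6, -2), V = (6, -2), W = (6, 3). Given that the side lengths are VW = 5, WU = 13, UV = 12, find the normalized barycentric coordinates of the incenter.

The incenter has barycentric coordinates proportional to the opposite side lengths: (5 : 13 : 12).
Normalizing by 5+13+12 = 30 gives (1/6, 13/30, 2/5).

(1/6, 13/30, 2/5)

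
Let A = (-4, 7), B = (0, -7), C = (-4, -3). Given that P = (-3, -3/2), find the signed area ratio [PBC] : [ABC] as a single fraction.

1/4

[ABC] = ½·((-4)·(-7−(-3)) + 0·(-3−7) + (-4)·(7−(-7))) = ½·(16 + 0 − 56) = -20.
[PBC] = ½·((-3)·(-7−(-3)) + 0·(-3−(-3/2)) + (-4)·(-3/2−(-7))) = ½·(12 + 0 − 22) = -5, so the ratio is (-5)/(-20) = 1/4.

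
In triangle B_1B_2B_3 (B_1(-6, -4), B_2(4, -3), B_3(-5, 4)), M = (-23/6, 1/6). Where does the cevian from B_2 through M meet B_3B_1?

Barycentric coordinates of M with respect to B_1B_2B_3: (1/3, 1/6, 1/2).
On side B_3B_1 the B_2-coordinate is zero; dropping M's B_2-weight 1/6 and renormalizing the remaining 1/2 : 1/3 gives weights 3/5, 2/5 on B_3, B_1.
N = (3/5)·(-5, 4) + (2/5)·(-6, -4) = (-27/5, 4/5).

(-27/5, 4/5)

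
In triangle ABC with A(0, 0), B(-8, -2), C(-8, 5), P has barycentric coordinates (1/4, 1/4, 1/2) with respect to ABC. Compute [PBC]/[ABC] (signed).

1/4

The signed ratio [PBC]/[ABC] equals the barycentric coordinate of P at vertex A, which is 1/4.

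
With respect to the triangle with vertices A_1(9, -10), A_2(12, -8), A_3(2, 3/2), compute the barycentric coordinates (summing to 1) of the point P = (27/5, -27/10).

Signed area of the reference triangle: [A_1A_2A_3] = ½·(9·(-8−(3/2)) + 12·(3/2−(-10)) + 2·(-10−(-8))) = ½·(-171/2 + 138 − 4) = 97/4.
[PA_2A_3] = ½·((27/5)·(-8−(3/2)) + 12·(3/2−(-27/10)) + 2·(-27/10−(-8))) = ½·(-513/10 + 252/5 + 53/5) = 97/20, so the A_1-coordinate is (97/20)/(97/4) = 1/5.
[A_1PA_3] = ½·(9·(-27/10−(3/2)) + (27/5)·(3/2−(-10)) + 2·(-10−(-27/10))) = ½·(-189/5 + 621/10 − 73/5) = 97/20, so the A_2-coordinate is 1/5.
[A_1A_2P] = ½·(9·(-8−(-27/10)) + 12·(-27/10−(-10)) + (27/5)·(-10−(-8))) = ½·(-477/10 + 438/5 − 54/5) = 291/20, so the A_3-coordinate is 3/5.

(1/5, 1/5, 3/5)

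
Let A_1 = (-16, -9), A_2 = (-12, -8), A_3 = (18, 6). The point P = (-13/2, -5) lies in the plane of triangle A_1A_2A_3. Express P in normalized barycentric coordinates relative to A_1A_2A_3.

Signed area of the reference triangle: [A_1A_2A_3] = ½·((-16)·(-8−6) + (-12)·(6−(-9)) + 18·(-9−(-8))) = ½·(224 − 180 − 18) = 13.
[PA_2A_3] = ½·((-13/2)·(-8−6) + (-12)·(6−(-5)) + 18·(-5−(-8))) = ½·(91 − 132 + 54) = 13/2, so the A_1-coordinate is (13/2)/13 = 1/2.
[A_1PA_3] = ½·((-16)·(-5−6) + (-13/2)·(6−(-9)) + 18·(-9−(-5))) = ½·(176 − 195/2 − 72) = 13/4, so the A_2-coordinate is 1/4.
[A_1A_2P] = ½·((-16)·(-8−(-5)) + (-12)·(-5−(-9)) + (-13/2)·(-9−(-8))) = ½·(48 − 48 + 13/2) = 13/4, so the A_3-coordinate is 1/4.

(1/2, 1/4, 1/4)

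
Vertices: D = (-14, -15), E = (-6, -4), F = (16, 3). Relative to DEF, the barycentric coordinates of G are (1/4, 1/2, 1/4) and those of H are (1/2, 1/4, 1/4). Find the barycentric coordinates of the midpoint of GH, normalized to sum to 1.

Since both coordinate triples sum to 1, the midpoint's barycentrics are the componentwise average.
(1/4+1/2)/2 = 3/8; similarly 3/8 and 1/4.

(3/8, 3/8, 1/4)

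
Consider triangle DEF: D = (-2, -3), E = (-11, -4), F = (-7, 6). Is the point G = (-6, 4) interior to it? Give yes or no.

Barycentric coordinates of G: (9/43, 1/86, 67/86).
The three coordinates are positive, positive, positive; a point is interior exactly when all three are positive.

yes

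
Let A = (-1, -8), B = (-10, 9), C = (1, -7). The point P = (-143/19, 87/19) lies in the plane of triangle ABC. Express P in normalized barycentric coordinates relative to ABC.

(4/19, 14/19, 1/19)

Signed area of the reference triangle: [ABC] = ½·((-1)·(9−(-7)) + (-10)·(-7−(-8)) + 1·(-8−9)) = ½·(-16 − 10 − 17) = -43/2.
[PBC] = ½·((-143/19)·(9−(-7)) + (-10)·(-7−(87/19)) + 1·(87/19−9)) = ½·(-2288/19 + 2200/19 − 84/19) = -86/19, so the A-coordinate is (-86/19)/(-43/2) = 4/19.
[APC] = ½·((-1)·(87/19−(-7)) + (-143/19)·(-7−(-8)) + 1·(-8−(87/19))) = ½·(-220/19 − 143/19 − 239/19) = -301/19, so the B-coordinate is 14/19.
[ABP] = ½·((-1)·(9−(87/19)) + (-10)·(87/19−(-8)) + (-143/19)·(-8−9)) = ½·(-84/19 − 2390/19 + 2431/19) = -43/38, so the C-coordinate is 1/19.
Check: 4/19 + 14/19 + 1/19 = 1.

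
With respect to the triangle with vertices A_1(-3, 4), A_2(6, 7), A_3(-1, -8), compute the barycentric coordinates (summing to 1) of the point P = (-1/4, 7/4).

(1/2, 1/4, 1/4)

Signed area of the reference triangle: [A_1A_2A_3] = ½·((-3)·(7−(-8)) + 6·(-8−4) + (-1)·(4−7)) = ½·(-45 − 72 + 3) = -57.
[PA_2A_3] = ½·((-1/4)·(7−(-8)) + 6·(-8−(7/4)) + (-1)·(7/4−7)) = ½·(-15/4 − 117/2 + 21/4) = -57/2, so the A_1-coordinate is (-57/2)/(-57) = 1/2.
[A_1PA_3] = ½·((-3)·(7/4−(-8)) + (-1/4)·(-8−4) + (-1)·(4−(7/4))) = ½·(-117/4 + 3 − 9/4) = -57/4, so the A_2-coordinate is 1/4.
[A_1A_2P] = ½·((-3)·(7−(7/4)) + 6·(7/4−4) + (-1/4)·(4−7)) = ½·(-63/4 − 27/2 + 3/4) = -57/4, so the A_3-coordinate is 1/4.
Check: 1/2 + 1/4 + 1/4 = 1.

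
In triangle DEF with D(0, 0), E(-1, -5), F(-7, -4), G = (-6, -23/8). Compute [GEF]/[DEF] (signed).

1/4

[DEF] = ½·(0·(-5−(-4)) + (-1)·(-4−0) + (-7)·(0−(-5))) = ½·(0 + 4 − 35) = -31/2.
[GEF] = ½·((-6)·(-5−(-4)) + (-1)·(-4−(-23/8)) + (-7)·(-23/8−(-5))) = ½·(6 + 9/8 − 119/8) = -31/8, so the ratio is (-31/8)/(-31/2) = 1/4.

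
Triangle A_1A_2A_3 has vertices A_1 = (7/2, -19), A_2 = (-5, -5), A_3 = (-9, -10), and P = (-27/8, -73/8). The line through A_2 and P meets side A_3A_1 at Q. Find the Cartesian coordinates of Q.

(-2/3, -16)

Barycentric coordinates of P with respect to A_1A_2A_3: (1/4, 5/8, 1/8).
On side A_3A_1 the A_2-coordinate is zero; dropping P's A_2-weight 5/8 and renormalizing the remaining 1/8 : 1/4 gives weights 1/3, 2/3 on A_3, A_1.
Q = (1/3)·(-9, -10) + (2/3)·(7/2, -19) = (-2/3, -16).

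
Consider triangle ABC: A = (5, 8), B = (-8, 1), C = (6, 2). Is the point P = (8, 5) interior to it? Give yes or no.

Barycentric coordinates of P: (8/17, -3/17, 12/17).
The three coordinates are positive, negative, positive; a point is interior exactly when all three are positive.

no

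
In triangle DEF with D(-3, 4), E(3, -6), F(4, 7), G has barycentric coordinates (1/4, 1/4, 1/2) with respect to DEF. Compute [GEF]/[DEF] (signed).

1/4

The signed ratio [GEF]/[DEF] equals the barycentric coordinate of G at vertex D, which is 1/4.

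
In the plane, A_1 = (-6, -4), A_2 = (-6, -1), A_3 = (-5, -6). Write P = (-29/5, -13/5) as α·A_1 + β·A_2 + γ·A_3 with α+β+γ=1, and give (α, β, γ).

(1/5, 3/5, 1/5)

Signed area of the reference triangle: [A_1A_2A_3] = ½·((-6)·(-1−(-6)) + (-6)·(-6−(-4)) + (-5)·(-4−(-1))) = ½·(-30 + 12 + 15) = -3/2.
[PA_2A_3] = ½·((-29/5)·(-1−(-6)) + (-6)·(-6−(-13/5)) + (-5)·(-13/5−(-1))) = ½·(-29 + 102/5 + 8) = -3/10, so the A_1-coordinate is (-3/10)/(-3/2) = 1/5.
[A_1PA_3] = ½·((-6)·(-13/5−(-6)) + (-29/5)·(-6−(-4)) + (-5)·(-4−(-13/5))) = ½·(-102/5 + 58/5 + 7) = -9/10, so the A_2-coordinate is 3/5.
[A_1A_2P] = ½·((-6)·(-1−(-13/5)) + (-6)·(-13/5−(-4)) + (-29/5)·(-4−(-1))) = ½·(-48/5 − 42/5 + 87/5) = -3/10, so the A_3-coordinate is 1/5.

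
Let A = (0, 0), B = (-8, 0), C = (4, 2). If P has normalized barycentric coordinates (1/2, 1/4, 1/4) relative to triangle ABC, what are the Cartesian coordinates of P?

(-1, 1/2)

P = (1/2)·A + (1/4)·B + (1/4)·C.
x-coordinate: (1/2)·0 + (1/4)·(-8) + (1/4)·4 = -1.
y-coordinate: (1/2)·0 + (1/4)·0 + (1/4)·2 = 1/2.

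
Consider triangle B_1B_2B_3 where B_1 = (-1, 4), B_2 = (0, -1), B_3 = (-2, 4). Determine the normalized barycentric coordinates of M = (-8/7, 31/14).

Signed area of the reference triangle: [B_1B_2B_3] = ½·((-1)·(-1−4) + 0·(4−4) + (-2)·(4−(-1))) = ½·(5 + 0 − 10) = -5/2.
[MB_2B_3] = ½·((-8/7)·(-1−4) + 0·(4−(31/14)) + (-2)·(31/14−(-1))) = ½·(40/7 + 0 − 45/7) = -5/14, so the B_1-coordinate is (-5/14)/(-5/2) = 1/7.
[B_1MB_3] = ½·((-1)·(31/14−4) + (-8/7)·(4−4) + (-2)·(4−(31/14))) = ½·(25/14 + 0 − 25/7) = -25/28, so the B_2-coordinate is 5/14.
[B_1B_2M] = ½·((-1)·(-1−(31/14)) + 0·(31/14−4) + (-8/7)·(4−(-1))) = ½·(45/14 + 0 − 40/7) = -5/4, so the B_3-coordinate is 1/2.
Check: 1/7 + 5/14 + 1/2 = 1.

(1/7, 5/14, 1/2)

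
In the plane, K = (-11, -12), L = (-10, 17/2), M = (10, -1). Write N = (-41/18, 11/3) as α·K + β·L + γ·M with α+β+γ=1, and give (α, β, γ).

Signed area of the reference triangle: [KLM] = ½·((-11)·(17/2−(-1)) + (-10)·(-1−(-12)) + 10·(-12−(17/2))) = ½·(-209/2 − 110 − 205) = -839/4.
[NLM] = ½·((-41/18)·(17/2−(-1)) + (-10)·(-1−(11/3)) + 10·(11/3−(17/2))) = ½·(-779/36 + 140/3 − 145/3) = -839/72, so the K-coordinate is (-839/72)/(-839/4) = 1/18.
[KNM] = ½·((-11)·(11/3−(-1)) + (-41/18)·(-1−(-12)) + 10·(-12−(11/3))) = ½·(-154/3 − 451/18 − 470/3) = -4195/36, so the L-coordinate is 5/9.
[KLN] = ½·((-11)·(17/2−(11/3)) + (-10)·(11/3−(-12)) + (-41/18)·(-12−(17/2))) = ½·(-319/6 − 470/3 + 1681/36) = -5873/72, so the M-coordinate is 7/18.

(1/18, 5/9, 7/18)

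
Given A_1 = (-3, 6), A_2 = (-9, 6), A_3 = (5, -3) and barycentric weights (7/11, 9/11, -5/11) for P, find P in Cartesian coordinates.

(-127/11, 111/11)

P = (7/11)·A_1 + (9/11)·A_2 + (-5/11)·A_3.
x-coordinate: (7/11)·(-3) + (9/11)·(-9) + (-5/11)·5 = -127/11.
y-coordinate: (7/11)·6 + (9/11)·6 + (-5/11)·(-3) = 111/11.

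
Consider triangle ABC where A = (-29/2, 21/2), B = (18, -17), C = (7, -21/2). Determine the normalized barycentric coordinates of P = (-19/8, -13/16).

Signed area of the reference triangle: [ABC] = ½·((-29/2)·(-17−(-21/2)) + 18·(-21/2−(21/2)) + 7·(21/2−(-17))) = ½·(377/4 − 378 + 385/2) = -365/8.
[PBC] = ½·((-19/8)·(-17−(-21/2)) + 18·(-21/2−(-13/16)) + 7·(-13/16−(-17))) = ½·(247/16 − 1395/8 + 1813/16) = -365/16, so the A-coordinate is (-365/16)/(-365/8) = 1/2.
[APC] = ½·((-29/2)·(-13/16−(-21/2)) + (-19/8)·(-21/2−(21/2)) + 7·(21/2−(-13/16))) = ½·(-4495/32 + 399/8 + 1267/16) = -365/64, so the B-coordinate is 1/8.
[ABP] = ½·((-29/2)·(-17−(-13/16)) + 18·(-13/16−(21/2)) + (-19/8)·(21/2−(-17))) = ½·(7511/32 − 1629/8 − 1045/16) = -1095/64, so the C-coordinate is 3/8.
Check: 1/2 + 1/8 + 3/8 = 1.

(1/2, 1/8, 3/8)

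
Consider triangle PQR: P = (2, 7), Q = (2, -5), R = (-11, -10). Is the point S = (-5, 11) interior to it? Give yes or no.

no

Barycentric coordinates of S: (81/52, -57/52, 7/13).
The three coordinates are positive, negative, positive; a point is interior exactly when all three are positive.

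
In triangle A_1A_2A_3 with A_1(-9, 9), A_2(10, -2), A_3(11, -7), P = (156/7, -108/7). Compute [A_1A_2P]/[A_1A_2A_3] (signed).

[A_1A_2A_3] = ½·((-9)·(-2−(-7)) + 10·(-7−9) + 11·(9−(-2))) = ½·(-45 − 160 + 121) = -42.
[A_1A_2P] = ½·((-9)·(-2−(-108/7)) + 10·(-108/7−9) + (156/7)·(9−(-2))) = ½·(-846/7 − 1710/7 + 1716/7) = -60, so the ratio is (-60)/(-42) = 10/7.

10/7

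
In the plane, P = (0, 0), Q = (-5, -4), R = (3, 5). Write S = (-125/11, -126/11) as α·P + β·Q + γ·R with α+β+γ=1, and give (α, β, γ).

Signed area of the reference triangle: [PQR] = ½·(0·(-4−5) + (-5)·(5−0) + 3·(0−(-4))) = ½·(0 − 25 + 12) = -13/2.
[SQR] = ½·((-125/11)·(-4−5) + (-5)·(5−(-126/11)) + 3·(-126/11−(-4))) = ½·(1125/11 − 905/11 − 246/11) = -13/11, so the P-coordinate is (-13/11)/(-13/2) = 2/11.
[PSR] = ½·(0·(-126/11−5) + (-125/11)·(5−0) + 3·(0−(-126/11))) = ½·(0 − 625/11 + 378/11) = -247/22, so the Q-coordinate is 19/11.
[PQS] = ½·(0·(-4−(-126/11)) + (-5)·(-126/11−0) + (-125/11)·(0−(-4))) = ½·(0 + 630/11 − 500/11) = 65/11, so the R-coordinate is -10/11.
Check: 2/11 + 19/11 − 10/11 = 1.

(2/11, 19/11, -10/11)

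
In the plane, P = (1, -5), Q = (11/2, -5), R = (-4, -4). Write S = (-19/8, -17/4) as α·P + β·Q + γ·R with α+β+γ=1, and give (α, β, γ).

Signed area of the reference triangle: [PQR] = ½·(1·(-5−(-4)) + (11/2)·(-4−(-5)) + (-4)·(-5−(-5))) = ½·(-1 + 11/2 + 0) = 9/4.
[SQR] = ½·((-19/8)·(-5−(-4)) + (11/2)·(-4−(-17/4)) + (-4)·(-17/4−(-5))) = ½·(19/8 + 11/8 − 3) = 3/8, so the P-coordinate is (3/8)/(9/4) = 1/6.
[PSR] = ½·(1·(-17/4−(-4)) + (-19/8)·(-4−(-5)) + (-4)·(-5−(-17/4))) = ½·(-1/4 − 19/8 + 3) = 3/16, so the Q-coordinate is 1/12.
[PQS] = ½·(1·(-5−(-17/4)) + (11/2)·(-17/4−(-5)) + (-19/8)·(-5−(-5))) = ½·(-3/4 + 33/8 + 0) = 27/16, so the R-coordinate is 3/4.
Check: 1/6 + 1/12 + 3/4 = 1.

(1/6, 1/12, 3/4)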